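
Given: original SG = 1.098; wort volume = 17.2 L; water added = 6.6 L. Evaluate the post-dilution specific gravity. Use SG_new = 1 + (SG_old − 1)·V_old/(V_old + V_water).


pts = (1.098 − 1)·1000·17.2/(17.2 + 6.6) = 70.8235
SG_new = 1 + 70.8235/1000

1.0708


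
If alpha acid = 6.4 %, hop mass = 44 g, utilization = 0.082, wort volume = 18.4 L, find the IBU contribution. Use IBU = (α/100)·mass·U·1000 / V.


IBU = (6.4/100)·44·0.082·1000 / 18.4

12.5496 IBU


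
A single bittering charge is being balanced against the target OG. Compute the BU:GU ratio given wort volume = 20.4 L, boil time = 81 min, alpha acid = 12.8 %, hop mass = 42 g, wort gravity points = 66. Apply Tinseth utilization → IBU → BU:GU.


U = 1.65·0.000125^(GP/1000)·(1−e^(−0.04t))/4.15;  IBU = (α/100)·m·U·1000/V;  BU:GU = IBU/GP
U = 1.65·0.000125^(66/1000)·(1−e^(−0.04·81))/4.15 = 0.2111
IBU = (12.8/100)·42·0.2111·1000/20.4 = 55.6302
BU:GU = 55.6302/66

0.8429


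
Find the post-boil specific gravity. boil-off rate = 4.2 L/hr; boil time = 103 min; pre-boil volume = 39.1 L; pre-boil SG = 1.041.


V_post = V_pre − rate·(t/60);  SG_post = 1 + (SG_pre−1)·V_pre/V_post
V_post = 39.1 − 4.2·(103/60) = 31.8900
SG_post = 1 + (1.041 − 1)·39.1/31.8900

1.0503


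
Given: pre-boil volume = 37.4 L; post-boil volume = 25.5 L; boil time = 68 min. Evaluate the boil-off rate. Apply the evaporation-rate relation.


rate = (V_pre − V_post) / (t_min/60)
rate = (37.4 − 25.5) / (68/60)

10.5000 L/hr


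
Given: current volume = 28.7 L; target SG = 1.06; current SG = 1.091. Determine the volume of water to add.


V_water = V·((SG_curr − 1)/(SG_target − 1) − 1)
V_water = 28.7·((1.091 − 1)/(1.06 − 1) − 1)

14.8283 L


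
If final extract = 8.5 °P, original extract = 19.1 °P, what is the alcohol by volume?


SG = 259/(259 − P);  ABV = (OG − FG)·131.25
OG = 259/(259 − 19.1) = 1.0796
FG = 259/(259 − 8.5) = 1.0339
ABV = (1.0796 − 1.0339)·131.25

5.9961 % ABV


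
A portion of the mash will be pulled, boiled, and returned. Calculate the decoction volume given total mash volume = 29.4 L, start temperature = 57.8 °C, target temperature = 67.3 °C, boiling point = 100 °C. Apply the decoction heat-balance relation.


V_dec = V_total·(T_target − T_start)/(T_boil − T_start)
V_dec = 29.4·(67.3 − 57.8)/(100 − 57.8)

6.6185 L


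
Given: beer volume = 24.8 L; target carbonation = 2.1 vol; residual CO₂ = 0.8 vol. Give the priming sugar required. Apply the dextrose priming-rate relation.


sugar = (target − residual)·4.0·V
sugar = (2.1 − 0.8)·4.0·24.8

128.9600 g


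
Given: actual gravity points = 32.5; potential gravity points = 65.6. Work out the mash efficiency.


efficiency = actual / potential × 100
efficiency = 32.5 / 65.6 × 100

49.5427 %


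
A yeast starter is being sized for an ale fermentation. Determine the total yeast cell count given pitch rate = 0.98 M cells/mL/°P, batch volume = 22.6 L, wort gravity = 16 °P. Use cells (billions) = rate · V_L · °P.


cells = 0.98 · 22.6 · 16

354.3680 billion cells


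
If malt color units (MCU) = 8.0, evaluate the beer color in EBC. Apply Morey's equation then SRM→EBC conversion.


SRM = 1.4922·MCU^0.6859;  EBC = SRM·1.97
SRM = 1.4922·8.0^0.6859 = 6.2124
EBC = 6.2124·1.97

12.2383 EBC


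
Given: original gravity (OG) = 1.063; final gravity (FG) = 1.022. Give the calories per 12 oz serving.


ABW = (OG−FG)·131.25·0.79/FG;  °P = 259 − 259/SG (for OG→OE and FG→AE);  RE = 0.1808·OE + 0.8192·AE;  Cal = (6.9·ABW + 4·(RE−0.1))·FG·3.55
ABW = (1.063 − 1.022)·131.25·0.79/1.022 = 4.1597
OE = 259 − 259/1.063 = 15.3500 °P
AE = 259 − 259/1.022 = 5.5753 °P
RE = 0.1808·15.3500 + 0.8192·5.5753 = 7.3426 °P
Cal = (6.9·4.1597 + 4·(7.3426−0.1))·1.022·3.55

209.2402 kcal


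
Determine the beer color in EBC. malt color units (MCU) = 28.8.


SRM = 1.4922·MCU^0.6859;  EBC = SRM·1.97
SRM = 1.4922·28.8^0.6859 = 14.9563
EBC = 14.9563·1.97

29.4639 EBC


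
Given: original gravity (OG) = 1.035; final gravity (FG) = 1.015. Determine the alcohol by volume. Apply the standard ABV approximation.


ABV = (OG − FG) · 131.25
ABV = (1.035 − 1.015) · 131.25

2.6250 % ABV


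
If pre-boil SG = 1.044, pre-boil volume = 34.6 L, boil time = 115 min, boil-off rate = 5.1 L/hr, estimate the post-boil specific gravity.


V_post = V_pre − rate·(t/60);  SG_post = 1 + (SG_pre−1)·V_pre/V_post
V_post = 34.6 − 5.1·(115/60) = 24.8250
SG_post = 1 + (1.044 − 1)·34.6/24.8250

1.0613


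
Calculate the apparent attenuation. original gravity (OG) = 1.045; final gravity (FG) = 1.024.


AA = (OG − FG)/(OG − 1) · 100
AA = (1.045 − 1.024)/(1.045 − 1) · 100

46.6667 %


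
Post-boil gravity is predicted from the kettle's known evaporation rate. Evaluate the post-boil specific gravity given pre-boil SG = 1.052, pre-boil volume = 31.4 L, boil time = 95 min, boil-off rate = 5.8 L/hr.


V_post = V_pre − rate·(t/60);  SG_post = 1 + (SG_pre−1)·V_pre/V_post
V_post = 31.4 − 5.8·(95/60) = 22.2167
SG_post = 1 + (1.052 − 1)·31.4/22.2167

1.0735


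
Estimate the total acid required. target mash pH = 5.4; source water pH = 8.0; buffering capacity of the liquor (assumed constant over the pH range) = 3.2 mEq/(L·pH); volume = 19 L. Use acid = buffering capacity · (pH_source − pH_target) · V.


acid = 3.2 · (8.0 − 5.4) · 19

158.0800 mEq


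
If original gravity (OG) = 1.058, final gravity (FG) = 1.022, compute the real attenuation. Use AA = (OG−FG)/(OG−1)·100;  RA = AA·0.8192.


AA = (1.058 − 1.022)/(1.058 − 1)·100 = 62.0690
RA = 62.0690·0.8192

50.8469 %


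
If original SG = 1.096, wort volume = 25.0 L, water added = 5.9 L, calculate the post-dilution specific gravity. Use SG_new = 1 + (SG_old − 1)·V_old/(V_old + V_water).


pts = (1.096 − 1)·1000·25.0/(25.0 + 5.9) = 77.6699
SG_new = 1 + 77.6699/1000

1.0777


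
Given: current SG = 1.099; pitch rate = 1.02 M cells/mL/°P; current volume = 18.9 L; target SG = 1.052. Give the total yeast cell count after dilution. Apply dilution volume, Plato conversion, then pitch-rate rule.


V_w = V·((SG_c−1)/(SG_t−1)−1);  °P = 259 − 259/SG_t;  cells = rate·(V+V_w)·°P
V_w = 18.9·((1.099−1)/(1.052−1)−1) = 17.0827
V_final = 18.9 + 17.0827 = 35.9827
°P = 259 − 259/1.052 = 12.8023
cells = 1.02·35.9827·12.8023

469.8738 billion cells


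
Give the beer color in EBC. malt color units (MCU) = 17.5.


SRM = 1.4922·MCU^0.6859;  EBC = SRM·1.97
SRM = 1.4922·17.5^0.6859 = 10.6274
EBC = 10.6274·1.97

20.9360 EBC


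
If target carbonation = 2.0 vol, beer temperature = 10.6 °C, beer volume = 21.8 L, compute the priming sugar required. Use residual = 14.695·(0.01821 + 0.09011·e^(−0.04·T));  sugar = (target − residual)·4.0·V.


residual = 14.695·(0.01821 + 0.09011·e^(−0.04·10.6)) = 1.1342
sugar = (2.0 − 1.1342)·4.0·21.8

75.5011 g


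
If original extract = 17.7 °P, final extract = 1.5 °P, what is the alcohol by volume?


SG = 259/(259 − P);  ABV = (OG − FG)·131.25
OG = 259/(259 − 17.7) = 1.0734
FG = 259/(259 − 1.5) = 1.0058
ABV = (1.0734 − 1.0058)·131.25

8.8630 % ABV


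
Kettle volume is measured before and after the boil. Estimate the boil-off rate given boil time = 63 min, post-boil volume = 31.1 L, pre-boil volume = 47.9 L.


rate = (V_pre − V_post) / (t_min/60)
rate = (47.9 − 31.1) / (63/60)

16.0000 L/hr


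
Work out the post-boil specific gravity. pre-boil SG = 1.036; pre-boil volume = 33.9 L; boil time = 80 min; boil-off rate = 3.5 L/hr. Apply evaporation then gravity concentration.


V_post = V_pre − rate·(t/60);  SG_post = 1 + (SG_pre−1)·V_pre/V_post
V_post = 33.9 − 3.5·(80/60) = 29.2333
SG_post = 1 + (1.036 − 1)·33.9/29.2333

1.0417


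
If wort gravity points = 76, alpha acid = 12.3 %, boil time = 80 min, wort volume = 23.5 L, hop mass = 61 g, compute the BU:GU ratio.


U = 1.65·0.000125^(GP/1000)·(1−e^(−0.04t))/4.15;  IBU = (α/100)·m·U·1000/V;  BU:GU = IBU/GP
U = 1.65·0.000125^(76/1000)·(1−e^(−0.04·80))/4.15 = 0.1926
IBU = (12.3/100)·61·0.1926·1000/23.5 = 61.5027
BU:GU = 61.5027/76

0.8092


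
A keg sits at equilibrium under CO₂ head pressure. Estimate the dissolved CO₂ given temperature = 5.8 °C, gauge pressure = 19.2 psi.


vols = (P + 14.695)·(0.01821 + 0.09011·e^(−0.04·T))
vols = (19.2 + 14.695)·(0.01821 + 0.09011·e^(−0.04·5.8))

3.0391 volumes


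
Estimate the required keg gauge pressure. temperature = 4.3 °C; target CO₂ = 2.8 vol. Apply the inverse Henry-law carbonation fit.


psi = vols/(0.01821 + 0.09011·e^(−0.04·T)) − 14.695
psi = 2.8/(0.01821 + 0.09011·e^(−0.04·4.3)) − 14.695

15.0667 psi


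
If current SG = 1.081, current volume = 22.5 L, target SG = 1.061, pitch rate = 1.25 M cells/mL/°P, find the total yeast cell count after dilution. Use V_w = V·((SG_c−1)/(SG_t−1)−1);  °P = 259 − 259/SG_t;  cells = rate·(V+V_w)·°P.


V_w = 22.5·((1.081−1)/(1.061−1)−1) = 7.3770
V_final = 22.5 + 7.3770 = 29.8770
°P = 259 − 259/1.061 = 14.8907
cells = 1.25·29.8770·14.8907

556.1116 billion cells


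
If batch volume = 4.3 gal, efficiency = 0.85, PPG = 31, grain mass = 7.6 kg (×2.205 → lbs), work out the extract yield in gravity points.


points = lbs × PPG × eff / vol
lbs = 7.6 × 2.205 = 16.7580
points = 16.7580 × 31 × 0.85 / 4.3

102.6915 points


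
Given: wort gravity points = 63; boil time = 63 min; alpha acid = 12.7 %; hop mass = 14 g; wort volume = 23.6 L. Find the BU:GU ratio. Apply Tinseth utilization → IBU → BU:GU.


U = 1.65·0.000125^(GP/1000)·(1−e^(−0.04t))/4.15;  IBU = (α/100)·m·U·1000/V;  BU:GU = IBU/GP
U = 1.65·0.000125^(63/1000)·(1−e^(−0.04·63))/4.15 = 0.2075
IBU = (12.7/100)·14·0.2075·1000/23.6 = 15.6362
BU:GU = 15.6362/63

0.2482


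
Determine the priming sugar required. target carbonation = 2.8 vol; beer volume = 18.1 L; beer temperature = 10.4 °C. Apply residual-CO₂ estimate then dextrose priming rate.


residual = 14.695·(0.01821 + 0.09011·e^(−0.04·T));  sugar = (target − residual)·4.0·V
residual = 14.695·(0.01821 + 0.09011·e^(−0.04·10.4)) = 1.1411
sugar = (2.8 − 1.1411)·4.0·18.1

120.1027 g


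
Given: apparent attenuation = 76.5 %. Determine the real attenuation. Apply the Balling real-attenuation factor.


RA = AA · 0.8192
RA = 76.5 · 0.8192

62.6688 %


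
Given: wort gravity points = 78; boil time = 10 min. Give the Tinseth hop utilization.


U = 1.65·0.000125^(GP/1000) · (1 − e^(−0.04·t))/4.15
bigness = 1.65·0.000125^(78/1000) = 0.8185
boil_factor = (1 − e^(−0.04·10))/4.15 = 0.0794
U = 0.8185 · 0.0794

0.0650


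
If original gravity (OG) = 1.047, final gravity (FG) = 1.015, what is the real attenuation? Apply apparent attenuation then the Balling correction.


AA = (OG−FG)/(OG−1)·100;  RA = AA·0.8192
AA = (1.047 − 1.015)/(1.047 − 1)·100 = 68.0851
RA = 68.0851·0.8192

55.7753 %


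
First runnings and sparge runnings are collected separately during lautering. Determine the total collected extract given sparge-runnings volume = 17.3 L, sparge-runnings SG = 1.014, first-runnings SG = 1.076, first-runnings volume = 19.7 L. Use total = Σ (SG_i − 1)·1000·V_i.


first = (1.076 − 1)·1000·19.7 = 1497.2000
sparge = (1.014 − 1)·1000·17.3 = 242.2000
total = 1497.2000 + 242.2000

1739.4000 gravity·L


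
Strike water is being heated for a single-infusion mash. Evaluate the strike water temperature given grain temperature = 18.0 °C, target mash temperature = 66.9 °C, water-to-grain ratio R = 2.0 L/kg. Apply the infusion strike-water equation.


T_strike = (0.41/R)·(T_mash − T_grain) + T_mash
T_strike = (0.41/2.0)·(66.9 − 18.0) + 66.9

76.9245 °C


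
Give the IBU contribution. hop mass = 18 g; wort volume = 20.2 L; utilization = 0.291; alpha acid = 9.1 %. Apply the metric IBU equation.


IBU = (α/100)·mass·U·1000 / V
IBU = (9.1/100)·18·0.291·1000 / 20.2

23.5969 IBU


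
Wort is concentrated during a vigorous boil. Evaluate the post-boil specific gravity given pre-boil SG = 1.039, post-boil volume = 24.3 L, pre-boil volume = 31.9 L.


SG_post = 1 + (SG_pre − 1)·V_pre/V_post
pts_pre = (1.039 − 1)·1000 = 39.0000
pts_post = 39.0000·31.9/24.3 = 51.1975
SG_post = 1 + 51.1975/1000

1.0512


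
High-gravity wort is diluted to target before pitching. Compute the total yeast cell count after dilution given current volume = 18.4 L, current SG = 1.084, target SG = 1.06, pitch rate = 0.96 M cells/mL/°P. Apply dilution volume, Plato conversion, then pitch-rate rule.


V_w = V·((SG_c−1)/(SG_t−1)−1);  °P = 259 − 259/SG_t;  cells = rate·(V+V_w)·°P
V_w = 18.4·((1.084−1)/(1.06−1)−1) = 7.3600
V_final = 18.4 + 7.3600 = 25.7600
°P = 259 − 259/1.06 = 14.6604
cells = 0.96·25.7600·14.6604

362.5453 billion cells


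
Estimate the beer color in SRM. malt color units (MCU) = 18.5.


SRM = 1.4922 · MCU^0.6859
SRM = 1.4922 · 18.5^0.6859

11.0403 SRM


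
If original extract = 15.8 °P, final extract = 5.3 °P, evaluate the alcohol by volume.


SG = 259/(259 − P);  ABV = (OG − FG)·131.25
OG = 259/(259 − 15.8) = 1.0650
FG = 259/(259 − 5.3) = 1.0209
ABV = (1.0650 − 1.0209)·131.25

5.7850 % ABV


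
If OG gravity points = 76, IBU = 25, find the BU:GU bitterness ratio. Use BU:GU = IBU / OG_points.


BU:GU = 25 / 76

0.3289


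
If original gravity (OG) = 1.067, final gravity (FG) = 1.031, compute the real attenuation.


AA = (OG−FG)/(OG−1)·100;  RA = AA·0.8192
AA = (1.067 − 1.031)/(1.067 − 1)·100 = 53.7313
RA = 53.7313·0.8192

44.0167 %


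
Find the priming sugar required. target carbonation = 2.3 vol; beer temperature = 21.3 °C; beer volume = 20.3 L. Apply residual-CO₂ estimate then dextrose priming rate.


residual = 14.695·(0.01821 + 0.09011·e^(−0.04·T));  sugar = (target − residual)·4.0·V
residual = 14.695·(0.01821 + 0.09011·e^(−0.04·21.3)) = 0.8324
sugar = (2.3 − 0.8324)·4.0·20.3

119.1664 g


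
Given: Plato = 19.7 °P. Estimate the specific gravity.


SG = 259/(259 − P)
SG = 259/(259 − 19.7)

1.0823


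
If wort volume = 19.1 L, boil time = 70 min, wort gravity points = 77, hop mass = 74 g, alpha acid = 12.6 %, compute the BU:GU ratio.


U = 1.65·0.000125^(GP/1000)·(1−e^(−0.04t))/4.15;  IBU = (α/100)·m·U·1000/V;  BU:GU = IBU/GP
U = 1.65·0.000125^(77/1000)·(1−e^(−0.04·70))/4.15 = 0.1869
IBU = (12.6/100)·74·0.1869·1000/19.1 = 91.2473
BU:GU = 91.2473/77

1.1850


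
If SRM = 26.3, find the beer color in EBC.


EBC = SRM · 1.97
EBC = 26.3 · 1.97

51.8110 EBC


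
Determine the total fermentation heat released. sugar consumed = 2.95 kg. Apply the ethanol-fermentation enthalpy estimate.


Q = m_sugar · 590 kJ/kg
Q = 2.95 · 590

1740.5000 kJ


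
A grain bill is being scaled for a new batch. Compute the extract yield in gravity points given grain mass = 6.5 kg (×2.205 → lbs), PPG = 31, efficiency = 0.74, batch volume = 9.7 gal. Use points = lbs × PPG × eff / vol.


lbs = 6.5 × 2.205 = 14.3325
points = 14.3325 × 31 × 0.74 / 9.7

33.8956 points


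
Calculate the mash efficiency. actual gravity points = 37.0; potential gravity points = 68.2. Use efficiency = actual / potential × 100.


efficiency = 37.0 / 68.2 × 100

54.2522 %


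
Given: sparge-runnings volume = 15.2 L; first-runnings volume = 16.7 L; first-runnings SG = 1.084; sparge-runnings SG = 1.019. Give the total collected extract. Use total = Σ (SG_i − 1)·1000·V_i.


first = (1.084 − 1)·1000·16.7 = 1402.8000
sparge = (1.019 − 1)·1000·15.2 = 288.8000
total = 1402.8000 + 288.8000

1691.6000 gravity·L


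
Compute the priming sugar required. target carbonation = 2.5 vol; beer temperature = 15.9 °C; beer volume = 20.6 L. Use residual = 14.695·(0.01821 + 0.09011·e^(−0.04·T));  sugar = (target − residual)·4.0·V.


residual = 14.695·(0.01821 + 0.09011·e^(−0.04·15.9)) = 0.9686
sugar = (2.5 − 0.9686)·4.0·20.6

126.1859 g


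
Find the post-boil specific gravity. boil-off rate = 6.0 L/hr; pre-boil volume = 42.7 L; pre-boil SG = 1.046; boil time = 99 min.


V_post = V_pre − rate·(t/60);  SG_post = 1 + (SG_pre−1)·V_pre/V_post
V_post = 42.7 − 6.0·(99/60) = 32.8000
SG_post = 1 + (1.046 − 1)·42.7/32.8000

1.0599


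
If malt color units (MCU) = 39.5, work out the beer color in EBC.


SRM = 1.4922·MCU^0.6859;  EBC = SRM·1.97
SRM = 1.4922·39.5^0.6859 = 18.5752
EBC = 18.5752·1.97

36.5931 EBC


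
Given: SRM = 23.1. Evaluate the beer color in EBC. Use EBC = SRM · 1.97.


EBC = 23.1 · 1.97

45.5070 EBC


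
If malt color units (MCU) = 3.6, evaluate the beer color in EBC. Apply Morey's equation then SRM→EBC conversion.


SRM = 1.4922·MCU^0.6859;  EBC = SRM·1.97
SRM = 1.4922·3.6^0.6859 = 3.5925
EBC = 3.5925·1.97

7.0772 EBC


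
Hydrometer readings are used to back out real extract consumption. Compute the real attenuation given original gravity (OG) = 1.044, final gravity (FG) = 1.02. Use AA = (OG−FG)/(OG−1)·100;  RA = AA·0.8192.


AA = (1.044 − 1.02)/(1.044 − 1)·100 = 54.5455
RA = 54.5455·0.8192

44.6836 %


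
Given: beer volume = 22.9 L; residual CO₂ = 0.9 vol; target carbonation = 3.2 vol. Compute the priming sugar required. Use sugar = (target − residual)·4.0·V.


sugar = (3.2 − 0.9)·4.0·22.9

210.6800 g


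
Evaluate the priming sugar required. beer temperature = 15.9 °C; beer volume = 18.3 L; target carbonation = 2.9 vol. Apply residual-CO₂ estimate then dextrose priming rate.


residual = 14.695·(0.01821 + 0.09011·e^(−0.04·T));  sugar = (target − residual)·4.0·V
residual = 14.695·(0.01821 + 0.09011·e^(−0.04·15.9)) = 0.9686
sugar = (2.9 − 0.9686)·4.0·18.3

141.3772 g


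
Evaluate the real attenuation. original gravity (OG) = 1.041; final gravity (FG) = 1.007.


AA = (OG−FG)/(OG−1)·100;  RA = AA·0.8192
AA = (1.041 − 1.007)/(1.041 − 1)·100 = 82.9268
RA = 82.9268·0.8192

67.9337 %


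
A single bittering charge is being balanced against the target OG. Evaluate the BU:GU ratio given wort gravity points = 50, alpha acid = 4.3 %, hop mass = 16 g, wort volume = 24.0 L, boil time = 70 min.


U = 1.65·0.000125^(GP/1000)·(1−e^(−0.04t))/4.15;  IBU = (α/100)·m·U·1000/V;  BU:GU = IBU/GP
U = 1.65·0.000125^(50/1000)·(1−e^(−0.04·70))/4.15 = 0.2383
IBU = (4.3/100)·16·0.2383·1000/24.0 = 6.8299
BU:GU = 6.8299/50

0.1366


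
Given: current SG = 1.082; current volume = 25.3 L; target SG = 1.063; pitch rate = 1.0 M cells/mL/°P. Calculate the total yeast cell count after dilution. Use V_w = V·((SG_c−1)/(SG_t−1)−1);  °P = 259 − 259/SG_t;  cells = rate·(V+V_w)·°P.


V_w = 25.3·((1.082−1)/(1.063−1)−1) = 7.6302
V_final = 25.3 + 7.6302 = 32.9302
°P = 259 − 259/1.063 = 15.3500
cells = 1.0·32.9302·15.3500

505.4764 billion cells


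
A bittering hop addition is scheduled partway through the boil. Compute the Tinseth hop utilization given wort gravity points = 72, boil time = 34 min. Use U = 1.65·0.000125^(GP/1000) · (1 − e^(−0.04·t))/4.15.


bigness = 1.65·0.000125^(72/1000) = 0.8639
boil_factor = (1 − e^(−0.04·34))/4.15 = 0.1791
U = 0.8639 · 0.1791

0.1547


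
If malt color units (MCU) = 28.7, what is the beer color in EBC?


SRM = 1.4922·MCU^0.6859;  EBC = SRM·1.97
SRM = 1.4922·28.7^0.6859 = 14.9207
EBC = 14.9207·1.97

29.3937 EBC


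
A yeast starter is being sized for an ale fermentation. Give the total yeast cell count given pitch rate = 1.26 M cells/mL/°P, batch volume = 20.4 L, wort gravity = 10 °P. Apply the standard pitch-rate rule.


cells (billions) = rate · V_L · °P
cells = 1.26 · 20.4 · 10

257.0400 billion cells


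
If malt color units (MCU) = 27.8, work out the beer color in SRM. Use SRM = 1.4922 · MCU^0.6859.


SRM = 1.4922 · 27.8^0.6859

14.5981 SRM


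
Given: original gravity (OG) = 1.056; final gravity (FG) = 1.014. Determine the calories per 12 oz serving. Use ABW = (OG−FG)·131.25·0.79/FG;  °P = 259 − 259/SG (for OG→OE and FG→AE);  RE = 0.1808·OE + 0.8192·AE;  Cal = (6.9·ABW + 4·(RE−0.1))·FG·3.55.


ABW = (1.056 − 1.014)·131.25·0.79/1.014 = 4.2947
OE = 259 − 259/1.056 = 13.7348 °P
AE = 259 − 259/1.014 = 3.5759 °P
RE = 0.1808·13.7348 + 0.8192·3.5759 = 5.4127 °P
Cal = (6.9·4.2947 + 4·(5.4127−0.1))·1.014·3.55

183.1687 kcal


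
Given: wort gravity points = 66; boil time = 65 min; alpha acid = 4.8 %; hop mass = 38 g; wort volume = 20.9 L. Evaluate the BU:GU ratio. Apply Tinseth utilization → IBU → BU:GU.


U = 1.65·0.000125^(GP/1000)·(1−e^(−0.04t))/4.15;  IBU = (α/100)·m·U·1000/V;  BU:GU = IBU/GP
U = 1.65·0.000125^(66/1000)·(1−e^(−0.04·65))/4.15 = 0.2034
IBU = (4.8/100)·38·0.2034·1000/20.9 = 17.7498
BU:GU = 17.7498/66

0.2689


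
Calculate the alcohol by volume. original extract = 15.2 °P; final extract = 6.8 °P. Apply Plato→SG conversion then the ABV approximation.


SG = 259/(259 − P);  ABV = (OG − FG)·131.25
OG = 259/(259 − 15.2) = 1.0623
FG = 259/(259 − 6.8) = 1.0270
ABV = (1.0623 − 1.0270)·131.25

4.6441 % ABV


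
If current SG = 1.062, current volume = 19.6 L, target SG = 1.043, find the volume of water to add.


V_water = V·((SG_curr − 1)/(SG_target − 1) − 1)
V_water = 19.6·((1.062 − 1)/(1.043 − 1) − 1)

8.6605 L


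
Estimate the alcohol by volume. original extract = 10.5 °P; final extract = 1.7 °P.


SG = 259/(259 − P);  ABV = (OG − FG)·131.25
OG = 259/(259 − 10.5) = 1.0423
FG = 259/(259 − 1.7) = 1.0066
ABV = (1.0423 − 1.0066)·131.25

4.6786 % ABV


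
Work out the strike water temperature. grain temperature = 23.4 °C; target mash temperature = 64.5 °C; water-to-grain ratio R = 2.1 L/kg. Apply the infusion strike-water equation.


T_strike = (0.41/R)·(T_mash − T_grain) + T_mash
T_strike = (0.41/2.1)·(64.5 − 23.4) + 64.5

72.5243 °C


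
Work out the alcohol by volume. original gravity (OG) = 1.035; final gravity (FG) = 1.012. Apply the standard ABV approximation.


ABV = (OG − FG) · 131.25
ABV = (1.035 − 1.012) · 131.25

3.0187 % ABV


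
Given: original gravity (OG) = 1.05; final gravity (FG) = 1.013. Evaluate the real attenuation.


AA = (OG−FG)/(OG−1)·100;  RA = AA·0.8192
AA = (1.05 − 1.013)/(1.05 − 1)·100 = 74.0000
RA = 74.0000·0.8192

60.6208 %


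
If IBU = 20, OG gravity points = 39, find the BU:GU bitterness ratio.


BU:GU = IBU / OG_points
BU:GU = 20 / 39

0.5128


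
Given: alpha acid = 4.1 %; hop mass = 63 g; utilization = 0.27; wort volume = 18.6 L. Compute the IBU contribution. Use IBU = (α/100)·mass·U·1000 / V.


IBU = (4.1/100)·63·0.27·1000 / 18.6

37.4952 IBU


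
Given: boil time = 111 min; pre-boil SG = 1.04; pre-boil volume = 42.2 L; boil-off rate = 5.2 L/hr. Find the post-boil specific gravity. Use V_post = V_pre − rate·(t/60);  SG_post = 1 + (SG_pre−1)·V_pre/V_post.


V_post = 42.2 − 5.2·(111/60) = 32.5800
SG_post = 1 + (1.04 − 1)·42.2/32.5800

1.0518


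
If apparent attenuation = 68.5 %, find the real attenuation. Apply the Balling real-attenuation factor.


RA = AA · 0.8192
RA = 68.5 · 0.8192

56.1152 %


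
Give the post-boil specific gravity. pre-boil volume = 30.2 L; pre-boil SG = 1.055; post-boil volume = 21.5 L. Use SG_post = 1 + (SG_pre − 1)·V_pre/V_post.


pts_pre = (1.055 − 1)·1000 = 55.0000
pts_post = 55.0000·30.2/21.5 = 77.2558
SG_post = 1 + 77.2558/1000

1.0773


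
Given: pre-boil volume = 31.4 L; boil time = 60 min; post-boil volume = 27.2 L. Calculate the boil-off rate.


rate = (V_pre − V_post) / (t_min/60)
rate = (31.4 − 27.2) / (60/60)

4.2000 L/hr


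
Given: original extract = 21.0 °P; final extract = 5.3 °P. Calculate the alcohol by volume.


SG = 259/(259 − P);  ABV = (OG − FG)·131.25
OG = 259/(259 − 21.0) = 1.0882
FG = 259/(259 − 5.3) = 1.0209
ABV = (1.0882 − 1.0209)·131.25

8.8390 % ABV


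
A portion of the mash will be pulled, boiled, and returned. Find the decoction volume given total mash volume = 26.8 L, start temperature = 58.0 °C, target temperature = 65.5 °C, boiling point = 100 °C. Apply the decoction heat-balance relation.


V_dec = V_total·(T_target − T_start)/(T_boil − T_start)
V_dec = 26.8·(65.5 − 58.0)/(100 − 58.0)

4.7857 L


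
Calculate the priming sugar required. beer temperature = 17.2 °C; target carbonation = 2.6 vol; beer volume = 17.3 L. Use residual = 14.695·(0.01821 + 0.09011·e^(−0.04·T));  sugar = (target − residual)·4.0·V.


residual = 14.695·(0.01821 + 0.09011·e^(−0.04·17.2)) = 0.9331
sugar = (2.6 − 0.9331)·4.0·17.3

115.3498 g


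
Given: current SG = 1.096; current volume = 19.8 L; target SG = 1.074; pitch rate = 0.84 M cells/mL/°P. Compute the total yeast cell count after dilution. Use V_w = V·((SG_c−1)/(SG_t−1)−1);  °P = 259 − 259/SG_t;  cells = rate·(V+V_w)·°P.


V_w = 19.8·((1.096−1)/(1.074−1)−1) = 5.8865
V_final = 19.8 + 5.8865 = 25.6865
°P = 259 − 259/1.074 = 17.8454
cells = 0.84·25.6865·17.8454

385.0447 billion cells


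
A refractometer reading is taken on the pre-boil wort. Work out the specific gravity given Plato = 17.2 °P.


SG = 259/(259 − P)
SG = 259/(259 − 17.2)

1.0711


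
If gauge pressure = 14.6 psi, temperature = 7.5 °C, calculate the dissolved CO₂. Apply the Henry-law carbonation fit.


vols = (P + 14.695)·(0.01821 + 0.09011·e^(−0.04·T))
vols = (14.6 + 14.695)·(0.01821 + 0.09011·e^(−0.04·7.5))

2.4891 volumes


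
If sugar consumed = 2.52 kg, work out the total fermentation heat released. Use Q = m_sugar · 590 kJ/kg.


Q = 2.52 · 590

1486.8000 kJ


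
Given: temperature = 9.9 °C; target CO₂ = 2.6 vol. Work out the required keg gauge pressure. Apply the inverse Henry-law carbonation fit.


psi = vols/(0.01821 + 0.09011·e^(−0.04·T)) − 14.695
psi = 2.6/(0.01821 + 0.09011·e^(−0.04·9.9)) − 14.695

18.2771 psi


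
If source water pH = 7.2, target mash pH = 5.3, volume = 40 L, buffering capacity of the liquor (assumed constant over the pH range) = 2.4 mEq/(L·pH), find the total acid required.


acid = buffering capacity · (pH_source − pH_target) · V
acid = 2.4 · (7.2 − 5.3) · 40

182.4000 mEq


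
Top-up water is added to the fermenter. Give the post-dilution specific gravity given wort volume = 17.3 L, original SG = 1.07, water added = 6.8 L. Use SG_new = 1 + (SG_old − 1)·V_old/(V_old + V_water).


pts = (1.07 − 1)·1000·17.3/(17.3 + 6.8) = 50.2490
SG_new = 1 + 50.2490/1000

1.0502


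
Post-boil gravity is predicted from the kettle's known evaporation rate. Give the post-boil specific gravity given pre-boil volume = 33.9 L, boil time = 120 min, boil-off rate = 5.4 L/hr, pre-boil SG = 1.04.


V_post = V_pre − rate·(t/60);  SG_post = 1 + (SG_pre−1)·V_pre/V_post
V_post = 33.9 − 5.4·(120/60) = 23.1000
SG_post = 1 + (1.04 − 1)·33.9/23.1000

1.0587


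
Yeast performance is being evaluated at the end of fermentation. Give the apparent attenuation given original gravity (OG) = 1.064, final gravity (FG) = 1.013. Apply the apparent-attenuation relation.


AA = (OG − FG)/(OG − 1) · 100
AA = (1.064 − 1.013)/(1.064 − 1) · 100

79.6875 %


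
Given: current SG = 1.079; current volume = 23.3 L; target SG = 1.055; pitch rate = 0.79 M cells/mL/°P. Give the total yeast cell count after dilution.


V_w = V·((SG_c−1)/(SG_t−1)−1);  °P = 259 − 259/SG_t;  cells = rate·(V+V_w)·°P
V_w = 23.3·((1.079−1)/(1.055−1)−1) = 10.1673
V_final = 23.3 + 10.1673 = 33.4673
°P = 259 − 259/1.055 = 13.5024
cells = 0.79·33.4673·13.5024

356.9911 billion cells


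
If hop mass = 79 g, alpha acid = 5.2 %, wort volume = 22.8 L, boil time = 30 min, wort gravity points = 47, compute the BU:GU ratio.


U = 1.65·0.000125^(GP/1000)·(1−e^(−0.04t))/4.15;  IBU = (α/100)·m·U·1000/V;  BU:GU = IBU/GP
U = 1.65·0.000125^(47/1000)·(1−e^(−0.04·30))/4.15 = 0.1821
IBU = (5.2/100)·79·0.1821·1000/22.8 = 32.8128
BU:GU = 32.8128/47

0.6981


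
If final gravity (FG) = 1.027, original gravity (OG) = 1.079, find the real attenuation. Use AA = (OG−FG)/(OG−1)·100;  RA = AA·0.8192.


AA = (1.079 − 1.027)/(1.079 − 1)·100 = 65.8228
RA = 65.8228·0.8192

53.9220 %


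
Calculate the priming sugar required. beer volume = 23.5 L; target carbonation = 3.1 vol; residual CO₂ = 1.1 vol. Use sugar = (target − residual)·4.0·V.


sugar = (3.1 − 1.1)·4.0·23.5

188.0000 g


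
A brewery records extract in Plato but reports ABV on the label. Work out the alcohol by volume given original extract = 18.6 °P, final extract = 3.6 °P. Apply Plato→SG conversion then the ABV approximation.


SG = 259/(259 − P);  ABV = (OG − FG)·131.25
OG = 259/(259 − 18.6) = 1.0774
FG = 259/(259 − 3.6) = 1.0141
ABV = (1.0774 − 1.0141)·131.25

8.3049 % ABV


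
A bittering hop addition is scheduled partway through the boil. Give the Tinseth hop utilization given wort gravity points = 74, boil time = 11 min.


U = 1.65·0.000125^(GP/1000) · (1 − e^(−0.04·t))/4.15
bigness = 1.65·0.000125^(74/1000) = 0.8485
boil_factor = (1 − e^(−0.04·11))/4.15 = 0.0858
U = 0.8485 · 0.0858

0.0728


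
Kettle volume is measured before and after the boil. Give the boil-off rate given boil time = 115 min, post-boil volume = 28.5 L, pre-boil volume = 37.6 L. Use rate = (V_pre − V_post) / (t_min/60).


rate = (37.6 − 28.5) / (115/60)

4.7478 L/hr


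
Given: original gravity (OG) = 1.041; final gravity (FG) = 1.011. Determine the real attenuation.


AA = (OG−FG)/(OG−1)·100;  RA = AA·0.8192
AA = (1.041 − 1.011)/(1.041 − 1)·100 = 73.1707
RA = 73.1707·0.8192

59.9415 %


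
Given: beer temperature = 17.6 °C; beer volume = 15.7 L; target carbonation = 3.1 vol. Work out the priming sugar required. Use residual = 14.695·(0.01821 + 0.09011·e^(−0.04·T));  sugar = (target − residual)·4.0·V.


residual = 14.695·(0.01821 + 0.09011·e^(−0.04·17.6)) = 0.9225
sugar = (3.1 − 0.9225)·4.0·15.7

136.7450 g


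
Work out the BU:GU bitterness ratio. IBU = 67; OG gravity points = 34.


BU:GU = IBU / OG_points
BU:GU = 67 / 34

1.9706


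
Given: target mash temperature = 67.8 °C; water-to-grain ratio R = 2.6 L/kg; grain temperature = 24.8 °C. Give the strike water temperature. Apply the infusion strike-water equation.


T_strike = (0.41/R)·(T_mash − T_grain) + T_mash
T_strike = (0.41/2.6)·(67.8 − 24.8) + 67.8

74.5808 °C


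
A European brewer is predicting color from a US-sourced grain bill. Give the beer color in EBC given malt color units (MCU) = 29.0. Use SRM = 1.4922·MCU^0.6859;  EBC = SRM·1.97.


SRM = 1.4922·29.0^0.6859 = 15.0275
EBC = 15.0275·1.97

29.6041 EBC


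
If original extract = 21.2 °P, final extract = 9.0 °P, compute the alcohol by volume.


SG = 259/(259 − P);  ABV = (OG − FG)·131.25
OG = 259/(259 − 21.2) = 1.0892
FG = 259/(259 − 9.0) = 1.0360
ABV = (1.0892 − 1.0360)·131.25

6.9760 % ABV


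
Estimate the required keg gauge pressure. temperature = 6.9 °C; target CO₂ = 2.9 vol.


psi = vols/(0.01821 + 0.09011·e^(−0.04·T)) − 14.695
psi = 2.9/(0.01821 + 0.09011·e^(−0.04·6.9)) − 14.695

18.7975 psi


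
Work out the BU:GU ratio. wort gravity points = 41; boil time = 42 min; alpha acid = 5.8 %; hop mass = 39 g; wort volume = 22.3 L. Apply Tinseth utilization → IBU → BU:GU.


U = 1.65·0.000125^(GP/1000)·(1−e^(−0.04t))/4.15;  IBU = (α/100)·m·U·1000/V;  BU:GU = IBU/GP
U = 1.65·0.000125^(41/1000)·(1−e^(−0.04·42))/4.15 = 0.2238
IBU = (5.8/100)·39·0.2238·1000/22.3 = 22.6998
BU:GU = 22.6998/41

0.5537


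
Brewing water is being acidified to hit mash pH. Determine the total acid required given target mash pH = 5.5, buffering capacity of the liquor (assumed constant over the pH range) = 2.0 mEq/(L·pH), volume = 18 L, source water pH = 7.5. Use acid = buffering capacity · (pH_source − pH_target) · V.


acid = 2.0 · (7.5 − 5.5) · 18

72.0000 mEq


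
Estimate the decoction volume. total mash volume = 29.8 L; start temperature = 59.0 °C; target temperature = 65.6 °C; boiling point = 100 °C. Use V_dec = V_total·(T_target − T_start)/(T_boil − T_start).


V_dec = 29.8·(65.6 − 59.0)/(100 − 59.0)

4.7971 L


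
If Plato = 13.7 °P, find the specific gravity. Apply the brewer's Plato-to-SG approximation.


SG = 259/(259 − P)
SG = 259/(259 − 13.7)

1.0558


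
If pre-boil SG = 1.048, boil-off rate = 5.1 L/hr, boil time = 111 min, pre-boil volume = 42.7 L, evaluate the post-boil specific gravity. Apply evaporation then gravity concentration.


V_post = V_pre − rate·(t/60);  SG_post = 1 + (SG_pre−1)·V_pre/V_post
V_post = 42.7 − 5.1·(111/60) = 33.2650
SG_post = 1 + (1.048 − 1)·42.7/33.2650

1.0616


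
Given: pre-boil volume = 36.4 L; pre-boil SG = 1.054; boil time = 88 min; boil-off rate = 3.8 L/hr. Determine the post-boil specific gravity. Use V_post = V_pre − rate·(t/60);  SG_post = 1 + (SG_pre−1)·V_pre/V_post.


V_post = 36.4 − 3.8·(88/60) = 30.8267
SG_post = 1 + (1.054 − 1)·36.4/30.8267

1.0638


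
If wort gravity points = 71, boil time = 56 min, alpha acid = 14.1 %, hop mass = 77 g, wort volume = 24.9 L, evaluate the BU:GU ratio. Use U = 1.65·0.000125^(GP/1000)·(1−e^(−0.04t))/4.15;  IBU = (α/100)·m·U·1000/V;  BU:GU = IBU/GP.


U = 1.65·0.000125^(71/1000)·(1−e^(−0.04·56))/4.15 = 0.1877
IBU = (14.1/100)·77·0.1877·1000/24.9 = 81.8355
BU:GU = 81.8355/71

1.1526


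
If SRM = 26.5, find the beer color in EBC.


EBC = SRM · 1.97
EBC = 26.5 · 1.97

52.2050 EBC


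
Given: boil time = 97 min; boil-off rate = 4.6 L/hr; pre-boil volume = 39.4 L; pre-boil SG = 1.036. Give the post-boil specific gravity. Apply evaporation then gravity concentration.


V_post = V_pre − rate·(t/60);  SG_post = 1 + (SG_pre−1)·V_pre/V_post
V_post = 39.4 − 4.6·(97/60) = 31.9633
SG_post = 1 + (1.036 − 1)·39.4/31.9633

1.0444


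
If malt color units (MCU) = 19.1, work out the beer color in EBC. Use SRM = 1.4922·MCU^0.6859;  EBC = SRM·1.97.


SRM = 1.4922·19.1^0.6859 = 11.2846
EBC = 11.2846·1.97

22.2307 EBC


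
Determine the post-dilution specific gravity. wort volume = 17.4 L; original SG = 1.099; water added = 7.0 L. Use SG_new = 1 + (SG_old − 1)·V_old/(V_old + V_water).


pts = (1.099 − 1)·1000·17.4/(17.4 + 7.0) = 70.5984
SG_new = 1 + 70.5984/1000

1.0706


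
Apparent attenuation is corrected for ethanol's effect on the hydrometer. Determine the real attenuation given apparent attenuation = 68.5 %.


RA = AA · 0.8192
RA = 68.5 · 0.8192

56.1152 %


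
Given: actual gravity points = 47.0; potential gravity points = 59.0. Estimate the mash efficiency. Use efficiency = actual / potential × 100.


efficiency = 47.0 / 59.0 × 100

79.6610 %


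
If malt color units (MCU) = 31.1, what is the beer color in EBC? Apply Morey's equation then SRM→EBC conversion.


SRM = 1.4922·MCU^0.6859;  EBC = SRM·1.97
SRM = 1.4922·31.1^0.6859 = 15.7656
EBC = 15.7656·1.97

31.0583 EBC


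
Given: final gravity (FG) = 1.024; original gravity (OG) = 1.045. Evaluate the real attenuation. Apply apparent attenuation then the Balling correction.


AA = (OG−FG)/(OG−1)·100;  RA = AA·0.8192
AA = (1.045 − 1.024)/(1.045 − 1)·100 = 46.6667
RA = 46.6667·0.8192

38.2293 %


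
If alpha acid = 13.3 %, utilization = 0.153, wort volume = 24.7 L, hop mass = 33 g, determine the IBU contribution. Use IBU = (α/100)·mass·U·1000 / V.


IBU = (13.3/100)·33·0.153·1000 / 24.7

27.1869 IBU


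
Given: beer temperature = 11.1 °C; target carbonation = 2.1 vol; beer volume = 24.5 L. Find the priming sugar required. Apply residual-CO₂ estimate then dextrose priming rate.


residual = 14.695·(0.01821 + 0.09011·e^(−0.04·T));  sugar = (target − residual)·4.0·V
residual = 14.695·(0.01821 + 0.09011·e^(−0.04·11.1)) = 1.1170
sugar = (2.1 − 1.1170)·4.0·24.5

96.3337 g


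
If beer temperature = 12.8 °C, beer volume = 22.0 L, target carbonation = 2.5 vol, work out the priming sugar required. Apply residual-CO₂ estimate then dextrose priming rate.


residual = 14.695·(0.01821 + 0.09011·e^(−0.04·T));  sugar = (target − residual)·4.0·V
residual = 14.695·(0.01821 + 0.09011·e^(−0.04·12.8)) = 1.0612
sugar = (2.5 − 1.0612)·4.0·22.0

126.6176 g


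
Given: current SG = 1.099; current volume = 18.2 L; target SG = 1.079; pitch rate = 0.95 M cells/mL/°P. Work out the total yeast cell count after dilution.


V_w = V·((SG_c−1)/(SG_t−1)−1);  °P = 259 − 259/SG_t;  cells = rate·(V+V_w)·°P
V_w = 18.2·((1.099−1)/(1.079−1)−1) = 4.6076
V_final = 18.2 + 4.6076 = 22.8076
°P = 259 − 259/1.079 = 18.9629
cells = 0.95·22.8076·18.9629

410.8739 billion cells


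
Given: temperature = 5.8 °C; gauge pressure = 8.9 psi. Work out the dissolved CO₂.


vols = (P + 14.695)·(0.01821 + 0.09011·e^(−0.04·T))
vols = (8.9 + 14.695)·(0.01821 + 0.09011·e^(−0.04·5.8))

2.1156 volumes


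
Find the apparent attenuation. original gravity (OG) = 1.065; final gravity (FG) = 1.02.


AA = (OG − FG)/(OG − 1) · 100
AA = (1.065 − 1.02)/(1.065 − 1) · 100

69.2308 %


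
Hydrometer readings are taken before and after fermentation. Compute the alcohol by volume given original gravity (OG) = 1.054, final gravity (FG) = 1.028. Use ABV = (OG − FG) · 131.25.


ABV = (1.054 − 1.028) · 131.25

3.4125 % ABV


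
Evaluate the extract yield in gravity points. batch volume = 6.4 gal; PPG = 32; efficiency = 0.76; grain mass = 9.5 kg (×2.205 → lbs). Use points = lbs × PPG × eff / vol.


lbs = 9.5 × 2.205 = 20.9475
points = 20.9475 × 32 × 0.76 / 6.4

79.6005 points


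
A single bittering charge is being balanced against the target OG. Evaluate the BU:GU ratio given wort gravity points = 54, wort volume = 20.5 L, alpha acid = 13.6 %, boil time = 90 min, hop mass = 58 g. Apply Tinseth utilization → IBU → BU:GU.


U = 1.65·0.000125^(GP/1000)·(1−e^(−0.04t))/4.15;  IBU = (α/100)·m·U·1000/V;  BU:GU = IBU/GP
U = 1.65·0.000125^(54/1000)·(1−e^(−0.04·90))/4.15 = 0.2380
IBU = (13.6/100)·58·0.2380·1000/20.5 = 91.5905
BU:GU = 91.5905/54

1.6961


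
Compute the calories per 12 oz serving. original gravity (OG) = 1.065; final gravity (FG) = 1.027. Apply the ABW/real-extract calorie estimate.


ABW = (OG−FG)·131.25·0.79/FG;  °P = 259 − 259/SG (for OG→OE and FG→AE);  RE = 0.1808·OE + 0.8192·AE;  Cal = (6.9·ABW + 4·(RE−0.1))·FG·3.55
ABW = (1.065 − 1.027)·131.25·0.79/1.027 = 3.8365
OE = 259 − 259/1.065 = 15.8075 °P
AE = 259 − 259/1.027 = 6.8092 °P
RE = 0.1808·15.8075 + 0.8192·6.8092 = 8.4361 °P
Cal = (6.9·3.8365 + 4·(8.4361−0.1))·1.027·3.55

218.0814 kcal


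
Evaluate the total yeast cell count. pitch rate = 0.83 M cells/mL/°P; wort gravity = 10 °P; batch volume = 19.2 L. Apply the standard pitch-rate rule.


cells (billions) = rate · V_L · °P
cells = 0.83 · 19.2 · 10

159.3600 billion cells


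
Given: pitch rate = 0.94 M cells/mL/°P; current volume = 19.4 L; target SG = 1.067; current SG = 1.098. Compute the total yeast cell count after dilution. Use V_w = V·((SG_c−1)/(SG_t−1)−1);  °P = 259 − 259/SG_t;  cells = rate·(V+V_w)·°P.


V_w = 19.4·((1.098−1)/(1.067−1)−1) = 8.9761
V_final = 19.4 + 8.9761 = 28.3761
°P = 259 − 259/1.067 = 16.2634
cells = 0.94·28.3761·16.2634

433.8015 billion cells
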